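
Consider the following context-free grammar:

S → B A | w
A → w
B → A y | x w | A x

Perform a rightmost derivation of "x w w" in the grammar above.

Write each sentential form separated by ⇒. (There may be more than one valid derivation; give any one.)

S ⇒ B A ⇒ B w ⇒ x w w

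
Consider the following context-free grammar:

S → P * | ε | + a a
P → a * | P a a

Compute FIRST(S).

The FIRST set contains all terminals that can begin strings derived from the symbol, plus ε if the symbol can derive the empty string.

We compute FIRST(S) using the standard algorithm.
FIRST(P) = {a}
FIRST(S) = {+, a, ε}
Therefore, FIRST(S) = {+, a, ε}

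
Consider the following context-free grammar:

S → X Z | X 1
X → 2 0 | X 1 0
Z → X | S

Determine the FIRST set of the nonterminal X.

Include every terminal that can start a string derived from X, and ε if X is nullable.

We compute FIRST(X) using the standard algorithm.
FIRST(S) = {2}
FIRST(X) = {2}
FIRST(Z) = {2}
Therefore, FIRST(X) = {2}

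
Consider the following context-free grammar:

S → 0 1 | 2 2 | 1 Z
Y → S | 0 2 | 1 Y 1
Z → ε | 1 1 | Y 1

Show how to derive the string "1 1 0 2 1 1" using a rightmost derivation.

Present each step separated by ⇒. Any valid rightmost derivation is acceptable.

S ⇒ 1 Z ⇒ 1 Y 1 ⇒ 1 1 Y 1 1 ⇒ 1 1 0 2 1 1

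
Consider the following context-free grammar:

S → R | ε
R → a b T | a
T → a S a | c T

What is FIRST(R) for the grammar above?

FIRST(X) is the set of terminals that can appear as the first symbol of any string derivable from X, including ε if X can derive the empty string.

We compute FIRST(R) using the standard algorithm.
FIRST(R) = {a}
FIRST(S) = {a, ε}
FIRST(T) = {a, c}
Therefore, FIRST(R) = {a}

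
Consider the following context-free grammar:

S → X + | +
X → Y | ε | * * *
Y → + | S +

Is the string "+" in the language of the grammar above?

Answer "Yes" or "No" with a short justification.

Yes - a valid derivation exists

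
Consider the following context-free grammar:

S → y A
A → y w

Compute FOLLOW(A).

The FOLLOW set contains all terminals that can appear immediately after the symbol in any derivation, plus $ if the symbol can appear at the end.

We compute FOLLOW(A) using the standard algorithm.
FOLLOW(S) starts with {$}.
FIRST(A) = {y}
FIRST(S) = {y}
FOLLOW(A) = {$}
FOLLOW(S) = {$}
Therefore, FOLLOW(A) = {$}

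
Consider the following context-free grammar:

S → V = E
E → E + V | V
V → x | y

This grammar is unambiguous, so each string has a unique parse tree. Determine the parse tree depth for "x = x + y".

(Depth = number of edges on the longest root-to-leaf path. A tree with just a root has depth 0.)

4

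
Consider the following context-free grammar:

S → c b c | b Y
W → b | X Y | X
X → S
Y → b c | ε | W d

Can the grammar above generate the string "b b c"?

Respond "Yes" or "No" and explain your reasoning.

Yes - a valid derivation exists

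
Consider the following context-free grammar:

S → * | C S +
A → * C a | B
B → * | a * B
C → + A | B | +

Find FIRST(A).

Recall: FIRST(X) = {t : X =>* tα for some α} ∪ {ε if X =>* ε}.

We compute FIRST(A) using the standard algorithm.
FIRST(A) = {*, a}
FIRST(B) = {*, a}
FIRST(C) = {*, +, a}
FIRST(S) = {*, +, a}
Therefore, FIRST(A) = {*, a}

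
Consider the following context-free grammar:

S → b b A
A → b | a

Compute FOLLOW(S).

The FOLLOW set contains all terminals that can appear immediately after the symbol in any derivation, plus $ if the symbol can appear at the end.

We compute FOLLOW(S) using the standard algorithm.
FOLLOW(S) starts with {$}.
FIRST(A) = {a, b}
FIRST(S) = {b}
FOLLOW(A) = {$}
FOLLOW(S) = {$}
Therefore, FOLLOW(S) = {$}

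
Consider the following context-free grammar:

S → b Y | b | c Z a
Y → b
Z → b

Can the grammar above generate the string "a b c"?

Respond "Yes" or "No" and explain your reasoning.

No - no valid derivation exists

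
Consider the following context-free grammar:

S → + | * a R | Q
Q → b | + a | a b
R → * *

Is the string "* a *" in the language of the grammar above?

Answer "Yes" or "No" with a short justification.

No - no valid derivation exists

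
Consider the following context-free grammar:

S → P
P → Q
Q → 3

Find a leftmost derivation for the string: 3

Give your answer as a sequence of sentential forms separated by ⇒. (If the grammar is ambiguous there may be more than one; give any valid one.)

S ⇒ P ⇒ Q ⇒ 3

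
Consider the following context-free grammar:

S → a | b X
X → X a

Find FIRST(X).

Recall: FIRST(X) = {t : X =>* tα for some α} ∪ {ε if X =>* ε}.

We compute FIRST(X) using the standard algorithm.
FIRST(S) = {a, b}
FIRST(X) = {}
Therefore, FIRST(X) = {}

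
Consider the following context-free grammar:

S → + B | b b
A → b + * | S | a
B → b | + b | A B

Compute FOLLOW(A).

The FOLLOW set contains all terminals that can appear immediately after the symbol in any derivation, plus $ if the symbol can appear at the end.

We compute FOLLOW(A) using the standard algorithm.
FOLLOW(S) starts with {$}.
FIRST(A) = {+, a, b}
FIRST(B) = {+, a, b}
FIRST(S) = {+, b}
FOLLOW(A) = {+, a, b}
FOLLOW(B) = {$, +, a, b}
FOLLOW(S) = {$, +, a, b}
Therefore, FOLLOW(A) = {+, a, b}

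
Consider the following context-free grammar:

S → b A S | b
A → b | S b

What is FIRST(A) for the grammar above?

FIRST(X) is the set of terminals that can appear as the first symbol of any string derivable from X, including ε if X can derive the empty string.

We compute FIRST(A) using the standard algorithm.
FIRST(A) = {b}
FIRST(S) = {b}
Therefore, FIRST(A) = {b}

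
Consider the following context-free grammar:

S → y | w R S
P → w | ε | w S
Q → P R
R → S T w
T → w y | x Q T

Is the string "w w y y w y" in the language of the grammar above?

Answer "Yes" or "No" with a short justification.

No - no valid derivation exists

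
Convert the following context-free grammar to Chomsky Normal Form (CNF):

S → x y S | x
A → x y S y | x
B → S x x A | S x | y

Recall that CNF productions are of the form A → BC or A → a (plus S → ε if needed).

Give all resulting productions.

TX → x; TY → y; S → x; A → x; B → y; S → TX X0; X0 → TY S; A → TX X1; X1 → TY X2; X2 → S TY; B → S X3; X3 → TX X4; X4 → TX A; B → S TX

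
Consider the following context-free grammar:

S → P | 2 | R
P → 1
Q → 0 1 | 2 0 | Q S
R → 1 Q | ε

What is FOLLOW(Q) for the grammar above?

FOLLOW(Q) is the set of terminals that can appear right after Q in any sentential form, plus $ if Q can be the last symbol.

We compute FOLLOW(Q) using the standard algorithm.
FOLLOW(S) starts with {$}.
FIRST(P) = {1}
FIRST(Q) = {0, 2}
FIRST(R) = {1, ε}
FIRST(S) = {1, 2, ε}
FOLLOW(P) = {$, 1, 2}
FOLLOW(Q) = {$, 1, 2}
FOLLOW(R) = {$, 1, 2}
FOLLOW(S) = {$, 1, 2}
Therefore, FOLLOW(Q) = {$, 1, 2}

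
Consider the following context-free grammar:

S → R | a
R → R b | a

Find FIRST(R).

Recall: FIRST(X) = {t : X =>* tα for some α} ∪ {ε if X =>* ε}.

We compute FIRST(R) using the standard algorithm.
FIRST(R) = {a}
FIRST(S) = {a}
Therefore, FIRST(R) = {a}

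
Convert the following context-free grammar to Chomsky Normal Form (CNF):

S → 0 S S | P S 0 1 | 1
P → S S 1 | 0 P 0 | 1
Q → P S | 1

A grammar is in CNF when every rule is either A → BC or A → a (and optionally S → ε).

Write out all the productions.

T0 → 0; T1 → 1; S → 1; P → 1; Q → 1; S → T0 X0; X0 → S S; S → P X1; X1 → S X2; X2 → T0 T1; P → S X3; X3 → S T1; P → T0 X4; X4 → P T0; Q → P S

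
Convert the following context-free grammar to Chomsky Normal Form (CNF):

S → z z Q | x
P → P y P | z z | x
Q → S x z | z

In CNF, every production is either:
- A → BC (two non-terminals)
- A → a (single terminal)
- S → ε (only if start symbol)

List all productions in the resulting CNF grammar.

TZ → z; S → x; TY → y; P → x; TX → x; Q → z; S → TZ X0; X0 → TZ Q; P → P X1; X1 → TY P; P → TZ TZ; Q → S X2; X2 → TX TZ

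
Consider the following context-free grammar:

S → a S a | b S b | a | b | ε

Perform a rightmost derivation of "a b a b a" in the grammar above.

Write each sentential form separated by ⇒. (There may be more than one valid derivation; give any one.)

S ⇒ a S a ⇒ a b S b a ⇒ a b a b a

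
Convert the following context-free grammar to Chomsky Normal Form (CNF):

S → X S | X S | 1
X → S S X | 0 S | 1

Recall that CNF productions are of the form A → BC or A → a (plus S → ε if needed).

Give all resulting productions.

S → 1; T0 → 0; X → 1; S → X S; S → X S; X → S X0; X0 → S X; X → T0 S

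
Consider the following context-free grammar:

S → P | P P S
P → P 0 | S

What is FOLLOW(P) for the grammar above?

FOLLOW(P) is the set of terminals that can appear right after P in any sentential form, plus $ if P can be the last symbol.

We compute FOLLOW(P) using the standard algorithm.
FOLLOW(S) starts with {$}.
FIRST(P) = {}
FIRST(S) = {}
FOLLOW(P) = {$, 0}
FOLLOW(S) = {$, 0}
Therefore, FOLLOW(P) = {$, 0}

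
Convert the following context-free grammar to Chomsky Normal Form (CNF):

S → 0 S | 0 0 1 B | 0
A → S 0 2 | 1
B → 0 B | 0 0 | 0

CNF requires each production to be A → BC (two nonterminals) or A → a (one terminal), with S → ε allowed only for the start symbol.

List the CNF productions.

T0 → 0; T1 → 1; S → 0; T2 → 2; A → 1; B → 0; S → T0 S; S → T0 X0; X0 → T0 X1; X1 → T1 B; A → S X2; X2 → T0 T2; B → T0 B; B → T0 T0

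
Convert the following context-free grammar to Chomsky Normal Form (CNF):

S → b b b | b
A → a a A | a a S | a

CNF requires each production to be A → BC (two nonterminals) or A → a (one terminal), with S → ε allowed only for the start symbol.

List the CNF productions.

TB → b; S → b; TA → a; A → a; S → TB X0; X0 → TB TB; A → TA X1; X1 → TA A; A → TA X2; X2 → TA S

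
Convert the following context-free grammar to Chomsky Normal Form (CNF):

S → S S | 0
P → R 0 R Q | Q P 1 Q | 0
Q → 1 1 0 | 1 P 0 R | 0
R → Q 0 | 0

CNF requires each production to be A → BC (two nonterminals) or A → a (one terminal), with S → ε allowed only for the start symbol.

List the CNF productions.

S → 0; T0 → 0; T1 → 1; P → 0; Q → 0; R → 0; S → S S; P → R X0; X0 → T0 X1; X1 → R Q; P → Q X2; X2 → P X3; X3 → T1 Q; Q → T1 X4; X4 → T1 T0; Q → T1 X5; X5 → P X6; X6 → T0 R; R → Q T0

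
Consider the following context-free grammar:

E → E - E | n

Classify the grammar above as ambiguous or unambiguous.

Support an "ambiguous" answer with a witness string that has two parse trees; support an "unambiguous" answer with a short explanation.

Ambiguous - the string 'n - n - n - n - n - n' has two distinct parse trees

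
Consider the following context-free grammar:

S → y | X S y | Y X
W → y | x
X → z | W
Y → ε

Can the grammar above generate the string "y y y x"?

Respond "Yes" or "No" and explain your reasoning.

No - no valid derivation exists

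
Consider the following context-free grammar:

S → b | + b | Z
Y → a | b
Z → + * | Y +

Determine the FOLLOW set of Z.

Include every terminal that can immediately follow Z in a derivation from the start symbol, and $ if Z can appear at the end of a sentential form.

We compute FOLLOW(Z) using the standard algorithm.
FOLLOW(S) starts with {$}.
FIRST(S) = {+, a, b}
FIRST(Y) = {a, b}
FIRST(Z) = {+, a, b}
FOLLOW(S) = {$}
FOLLOW(Y) = {+}
FOLLOW(Z) = {$}
Therefore, FOLLOW(Z) = {$}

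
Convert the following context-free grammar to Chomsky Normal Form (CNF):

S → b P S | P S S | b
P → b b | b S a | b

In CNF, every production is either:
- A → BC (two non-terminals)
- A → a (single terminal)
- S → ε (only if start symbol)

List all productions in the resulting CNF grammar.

TB → b; S → b; TA → a; P → b; S → TB X0; X0 → P S; S → P X1; X1 → S S; P → TB TB; P → TB X2; X2 → S TA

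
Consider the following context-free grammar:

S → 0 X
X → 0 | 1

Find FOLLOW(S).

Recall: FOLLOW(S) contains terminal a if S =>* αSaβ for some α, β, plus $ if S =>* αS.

We compute FOLLOW(S) using the standard algorithm.
FOLLOW(S) starts with {$}.
FIRST(S) = {0}
FIRST(X) = {0, 1}
FOLLOW(S) = {$}
FOLLOW(X) = {$}
Therefore, FOLLOW(S) = {$}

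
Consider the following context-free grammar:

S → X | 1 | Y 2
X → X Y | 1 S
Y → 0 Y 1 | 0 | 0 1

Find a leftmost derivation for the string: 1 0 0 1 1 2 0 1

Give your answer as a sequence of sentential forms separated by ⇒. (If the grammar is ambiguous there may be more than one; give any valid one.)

S ⇒ X ⇒ X Y ⇒ 1 S Y ⇒ 1 Y 2 Y ⇒ 1 0 Y 1 2 Y ⇒ 1 0 0 1 1 2 Y ⇒ 1 0 0 1 1 2 0 1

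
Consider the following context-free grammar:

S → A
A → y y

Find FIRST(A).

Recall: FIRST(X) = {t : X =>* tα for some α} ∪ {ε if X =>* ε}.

We compute FIRST(A) using the standard algorithm.
FIRST(A) = {y}
FIRST(S) = {y}
Therefore, FIRST(A) = {y}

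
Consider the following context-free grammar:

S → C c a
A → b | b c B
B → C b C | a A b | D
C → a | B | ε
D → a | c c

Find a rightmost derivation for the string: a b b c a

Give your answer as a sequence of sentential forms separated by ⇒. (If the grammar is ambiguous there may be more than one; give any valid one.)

S ⇒ C c a ⇒ B c a ⇒ a A b c a ⇒ a b b c a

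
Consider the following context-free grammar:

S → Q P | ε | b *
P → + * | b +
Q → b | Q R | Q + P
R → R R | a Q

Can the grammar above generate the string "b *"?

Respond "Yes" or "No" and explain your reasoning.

Yes - a valid derivation exists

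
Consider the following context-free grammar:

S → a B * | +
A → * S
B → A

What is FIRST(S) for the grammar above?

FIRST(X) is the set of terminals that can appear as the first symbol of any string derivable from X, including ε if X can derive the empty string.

We compute FIRST(S) using the standard algorithm.
FIRST(A) = {*}
FIRST(B) = {*}
FIRST(S) = {+, a}
Therefore, FIRST(S) = {+, a}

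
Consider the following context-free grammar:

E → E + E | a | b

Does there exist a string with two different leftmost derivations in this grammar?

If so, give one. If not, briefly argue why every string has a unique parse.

Yes - the string 'a + b + a + a + a' has two distinct leftmost derivations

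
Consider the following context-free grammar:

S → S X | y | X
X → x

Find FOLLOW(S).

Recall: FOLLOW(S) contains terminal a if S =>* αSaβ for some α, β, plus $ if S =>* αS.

We compute FOLLOW(S) using the standard algorithm.
FOLLOW(S) starts with {$}.
FIRST(S) = {x, y}
FIRST(X) = {x}
FOLLOW(S) = {$, x}
FOLLOW(X) = {$, x}
Therefore, FOLLOW(S) = {$, x}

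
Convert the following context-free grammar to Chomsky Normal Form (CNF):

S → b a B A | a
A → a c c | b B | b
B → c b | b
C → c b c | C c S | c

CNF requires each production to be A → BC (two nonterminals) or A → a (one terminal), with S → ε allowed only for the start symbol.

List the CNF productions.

TB → b; TA → a; S → a; TC → c; A → b; B → b; C → c; S → TB X0; X0 → TA X1; X1 → B A; A → TA X2; X2 → TC TC; A → TB B; B → TC TB; C → TC X3; X3 → TB TC; C → C X4; X4 → TC S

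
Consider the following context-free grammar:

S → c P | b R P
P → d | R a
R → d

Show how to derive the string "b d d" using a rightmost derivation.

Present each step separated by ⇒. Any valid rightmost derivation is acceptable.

S ⇒ b R P ⇒ b R d ⇒ b d d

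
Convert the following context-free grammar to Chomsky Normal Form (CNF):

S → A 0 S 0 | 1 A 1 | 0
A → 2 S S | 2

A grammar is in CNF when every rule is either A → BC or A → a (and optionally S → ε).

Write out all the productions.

T0 → 0; T1 → 1; S → 0; T2 → 2; A → 2; S → A X0; X0 → T0 X1; X1 → S T0; S → T1 X2; X2 → A T1; A → T2 X3; X3 → S S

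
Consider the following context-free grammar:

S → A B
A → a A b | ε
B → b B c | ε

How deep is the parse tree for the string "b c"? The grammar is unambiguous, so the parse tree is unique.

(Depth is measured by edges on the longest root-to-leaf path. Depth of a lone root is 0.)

3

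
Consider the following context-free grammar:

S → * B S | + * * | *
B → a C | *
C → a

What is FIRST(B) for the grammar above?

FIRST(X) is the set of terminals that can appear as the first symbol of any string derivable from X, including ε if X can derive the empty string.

We compute FIRST(B) using the standard algorithm.
FIRST(B) = {*, a}
FIRST(C) = {a}
FIRST(S) = {*, +}
Therefore, FIRST(B) = {*, a}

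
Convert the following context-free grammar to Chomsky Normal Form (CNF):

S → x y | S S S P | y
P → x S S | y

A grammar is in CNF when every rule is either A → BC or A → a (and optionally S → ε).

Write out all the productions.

TX → x; TY → y; S → y; P → y; S → TX TY; S → S X0; X0 → S X1; X1 → S P; P → TX X2; X2 → S S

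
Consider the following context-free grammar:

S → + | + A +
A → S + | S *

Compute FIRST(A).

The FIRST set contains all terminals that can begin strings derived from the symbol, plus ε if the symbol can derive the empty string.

We compute FIRST(A) using the standard algorithm.
FIRST(A) = {+}
FIRST(S) = {+}
Therefore, FIRST(A) = {+}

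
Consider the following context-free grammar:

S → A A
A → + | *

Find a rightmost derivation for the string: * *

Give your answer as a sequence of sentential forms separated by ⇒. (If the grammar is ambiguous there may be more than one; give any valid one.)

S ⇒ A A ⇒ A * ⇒ * *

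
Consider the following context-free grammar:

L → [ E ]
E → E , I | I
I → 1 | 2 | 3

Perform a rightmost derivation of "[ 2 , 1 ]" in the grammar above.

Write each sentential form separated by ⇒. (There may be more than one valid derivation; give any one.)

L ⇒ [ E ] ⇒ [ E , I ] ⇒ [ E , 1 ] ⇒ [ I , 1 ] ⇒ [ 2 , 1 ]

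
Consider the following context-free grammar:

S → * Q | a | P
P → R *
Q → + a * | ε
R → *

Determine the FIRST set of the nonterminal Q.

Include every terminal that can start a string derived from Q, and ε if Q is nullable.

We compute FIRST(Q) using the standard algorithm.
FIRST(P) = {*}
FIRST(Q) = {+, ε}
FIRST(R) = {*}
FIRST(S) = {*, a}
Therefore, FIRST(Q) = {+, ε}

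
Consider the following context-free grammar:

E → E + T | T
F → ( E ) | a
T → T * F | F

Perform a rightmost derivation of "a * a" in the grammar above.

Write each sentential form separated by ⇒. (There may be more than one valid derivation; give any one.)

E ⇒ T ⇒ T * F ⇒ T * a ⇒ F * a ⇒ a * a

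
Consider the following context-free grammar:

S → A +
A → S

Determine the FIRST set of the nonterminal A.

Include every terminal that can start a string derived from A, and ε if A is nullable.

We compute FIRST(A) using the standard algorithm.
FIRST(A) = {}
FIRST(S) = {}
Therefore, FIRST(A) = {}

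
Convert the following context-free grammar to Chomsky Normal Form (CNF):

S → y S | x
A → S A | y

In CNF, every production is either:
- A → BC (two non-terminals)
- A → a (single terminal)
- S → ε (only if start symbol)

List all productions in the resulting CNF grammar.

TY → y; S → x; A → y; S → TY S; A → S A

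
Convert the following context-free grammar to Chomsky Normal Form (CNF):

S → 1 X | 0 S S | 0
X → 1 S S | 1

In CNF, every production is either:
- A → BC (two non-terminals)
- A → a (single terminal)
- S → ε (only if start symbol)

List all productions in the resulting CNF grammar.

T1 → 1; T0 → 0; S → 0; X → 1; S → T1 X; S → T0 X0; X0 → S S; X → T1 X1; X1 → S S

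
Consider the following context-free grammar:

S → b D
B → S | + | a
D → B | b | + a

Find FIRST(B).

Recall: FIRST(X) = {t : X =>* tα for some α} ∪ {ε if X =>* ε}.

We compute FIRST(B) using the standard algorithm.
FIRST(B) = {+, a, b}
FIRST(D) = {+, a, b}
FIRST(S) = {b}
Therefore, FIRST(B) = {+, a, b}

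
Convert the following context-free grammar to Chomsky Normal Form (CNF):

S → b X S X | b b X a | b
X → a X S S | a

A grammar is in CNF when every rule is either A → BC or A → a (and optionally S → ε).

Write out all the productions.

TB → b; TA → a; S → b; X → a; S → TB X0; X0 → X X1; X1 → S X; S → TB X2; X2 → TB X3; X3 → X TA; X → TA X4; X4 → X X5; X5 → S S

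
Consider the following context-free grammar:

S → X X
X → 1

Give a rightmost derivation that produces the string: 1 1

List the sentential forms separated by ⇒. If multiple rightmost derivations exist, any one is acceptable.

S ⇒ X X ⇒ X 1 ⇒ 1 1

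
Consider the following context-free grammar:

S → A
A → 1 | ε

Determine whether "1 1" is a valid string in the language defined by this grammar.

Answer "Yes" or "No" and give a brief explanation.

No - no valid derivation exists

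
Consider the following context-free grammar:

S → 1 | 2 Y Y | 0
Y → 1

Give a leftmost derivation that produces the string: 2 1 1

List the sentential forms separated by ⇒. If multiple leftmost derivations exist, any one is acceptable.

S ⇒ 2 Y Y ⇒ 2 1 Y ⇒ 2 1 1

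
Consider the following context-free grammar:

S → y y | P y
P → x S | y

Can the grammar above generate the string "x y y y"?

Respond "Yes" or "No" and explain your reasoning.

Yes - a valid derivation exists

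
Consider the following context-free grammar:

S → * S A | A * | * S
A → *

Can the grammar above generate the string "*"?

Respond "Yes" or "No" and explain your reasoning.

No - no valid derivation exists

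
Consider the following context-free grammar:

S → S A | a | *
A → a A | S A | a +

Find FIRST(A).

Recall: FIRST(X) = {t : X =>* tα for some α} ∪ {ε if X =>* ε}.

We compute FIRST(A) using the standard algorithm.
FIRST(A) = {*, a}
FIRST(S) = {*, a}
Therefore, FIRST(A) = {*, a}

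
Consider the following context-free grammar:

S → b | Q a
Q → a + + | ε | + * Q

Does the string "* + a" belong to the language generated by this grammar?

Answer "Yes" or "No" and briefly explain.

No - no valid derivation exists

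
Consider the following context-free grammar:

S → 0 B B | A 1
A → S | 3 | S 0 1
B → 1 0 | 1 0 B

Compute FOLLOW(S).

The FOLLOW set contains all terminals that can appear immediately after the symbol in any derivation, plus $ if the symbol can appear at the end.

We compute FOLLOW(S) using the standard algorithm.
FOLLOW(S) starts with {$}.
FIRST(A) = {0, 3}
FIRST(B) = {1}
FIRST(S) = {0, 3}
FOLLOW(A) = {1}
FOLLOW(B) = {$, 0, 1}
FOLLOW(S) = {$, 0, 1}
Therefore, FOLLOW(S) = {$, 0, 1}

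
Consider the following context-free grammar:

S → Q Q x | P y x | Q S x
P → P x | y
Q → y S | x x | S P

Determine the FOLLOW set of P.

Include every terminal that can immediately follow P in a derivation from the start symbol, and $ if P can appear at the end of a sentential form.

We compute FOLLOW(P) using the standard algorithm.
FOLLOW(S) starts with {$}.
FIRST(P) = {y}
FIRST(Q) = {x, y}
FIRST(S) = {x, y}
FOLLOW(P) = {x, y}
FOLLOW(Q) = {x, y}
FOLLOW(S) = {$, x, y}
Therefore, FOLLOW(P) = {x, y}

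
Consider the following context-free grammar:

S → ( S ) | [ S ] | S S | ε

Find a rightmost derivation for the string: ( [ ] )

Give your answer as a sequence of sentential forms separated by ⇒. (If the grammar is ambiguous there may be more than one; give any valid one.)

S ⇒ ( S ) ⇒ ( [ S ] ) ⇒ ( [ ] )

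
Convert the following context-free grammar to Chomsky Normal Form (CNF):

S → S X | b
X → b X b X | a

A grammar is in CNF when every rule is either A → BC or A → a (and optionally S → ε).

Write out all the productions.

S → b; TB → b; X → a; S → S X; X → TB X0; X0 → X X1; X1 → TB X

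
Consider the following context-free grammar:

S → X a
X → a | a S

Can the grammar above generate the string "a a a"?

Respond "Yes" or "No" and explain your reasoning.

No - no valid derivation exists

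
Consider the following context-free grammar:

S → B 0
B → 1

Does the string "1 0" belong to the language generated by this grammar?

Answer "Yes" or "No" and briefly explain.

Yes - a valid derivation exists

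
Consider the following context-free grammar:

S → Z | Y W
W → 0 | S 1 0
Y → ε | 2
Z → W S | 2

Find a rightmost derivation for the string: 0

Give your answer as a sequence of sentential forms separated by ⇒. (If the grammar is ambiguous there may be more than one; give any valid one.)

S ⇒ Y W ⇒ Y 0 ⇒ 0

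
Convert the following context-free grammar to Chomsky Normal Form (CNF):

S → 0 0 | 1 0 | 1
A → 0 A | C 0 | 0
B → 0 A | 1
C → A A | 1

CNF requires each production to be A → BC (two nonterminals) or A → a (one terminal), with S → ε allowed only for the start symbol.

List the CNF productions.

T0 → 0; T1 → 1; S → 1; A → 0; B → 1; C → 1; S → T0 T0; S → T1 T0; A → T0 A; A → C T0; B → T0 A; C → A A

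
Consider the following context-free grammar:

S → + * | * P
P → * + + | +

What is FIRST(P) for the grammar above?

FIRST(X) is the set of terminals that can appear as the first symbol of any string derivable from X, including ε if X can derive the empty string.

We compute FIRST(P) using the standard algorithm.
FIRST(P) = {*, +}
FIRST(S) = {*, +}
Therefore, FIRST(P) = {*, +}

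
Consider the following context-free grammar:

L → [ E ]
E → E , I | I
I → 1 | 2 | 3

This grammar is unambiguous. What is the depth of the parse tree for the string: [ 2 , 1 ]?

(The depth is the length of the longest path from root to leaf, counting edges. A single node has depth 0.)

4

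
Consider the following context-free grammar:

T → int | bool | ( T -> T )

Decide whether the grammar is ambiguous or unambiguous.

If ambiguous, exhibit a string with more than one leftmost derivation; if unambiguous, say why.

Unambiguous - every string in the language has a unique leftmost derivation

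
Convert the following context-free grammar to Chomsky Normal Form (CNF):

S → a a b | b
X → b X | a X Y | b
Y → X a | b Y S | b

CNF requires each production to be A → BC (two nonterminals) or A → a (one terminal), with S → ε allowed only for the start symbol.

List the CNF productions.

TA → a; TB → b; S → b; X → b; Y → b; S → TA X0; X0 → TA TB; X → TB X; X → TA X1; X1 → X Y; Y → X TA; Y → TB X2; X2 → Y S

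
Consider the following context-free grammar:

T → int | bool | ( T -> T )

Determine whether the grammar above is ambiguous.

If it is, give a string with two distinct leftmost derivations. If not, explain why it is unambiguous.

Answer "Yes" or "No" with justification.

No - the grammar is unambiguous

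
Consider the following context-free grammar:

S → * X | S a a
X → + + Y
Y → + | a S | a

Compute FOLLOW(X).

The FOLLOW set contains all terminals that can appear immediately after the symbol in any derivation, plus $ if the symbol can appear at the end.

We compute FOLLOW(X) using the standard algorithm.
FOLLOW(S) starts with {$}.
FIRST(S) = {*}
FIRST(X) = {+}
FIRST(Y) = {+, a}
FOLLOW(S) = {$, a}
FOLLOW(X) = {$, a}
FOLLOW(Y) = {$, a}
Therefore, FOLLOW(X) = {$, a}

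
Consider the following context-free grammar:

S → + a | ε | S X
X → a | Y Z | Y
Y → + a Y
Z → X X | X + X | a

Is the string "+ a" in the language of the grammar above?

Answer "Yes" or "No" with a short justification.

Yes - a valid derivation exists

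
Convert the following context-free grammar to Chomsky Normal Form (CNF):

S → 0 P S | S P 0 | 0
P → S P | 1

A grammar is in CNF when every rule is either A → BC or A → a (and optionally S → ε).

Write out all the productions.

T0 → 0; S → 0; P → 1; S → T0 X0; X0 → P S; S → S X1; X1 → P T0; P → S P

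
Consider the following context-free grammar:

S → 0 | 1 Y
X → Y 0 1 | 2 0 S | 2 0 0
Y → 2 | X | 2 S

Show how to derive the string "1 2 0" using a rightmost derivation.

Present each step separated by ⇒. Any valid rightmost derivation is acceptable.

S ⇒ 1 Y ⇒ 1 2 S ⇒ 1 2 0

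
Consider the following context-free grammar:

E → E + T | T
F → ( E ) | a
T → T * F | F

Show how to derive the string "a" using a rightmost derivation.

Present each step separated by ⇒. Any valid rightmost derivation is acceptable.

E ⇒ T ⇒ F ⇒ a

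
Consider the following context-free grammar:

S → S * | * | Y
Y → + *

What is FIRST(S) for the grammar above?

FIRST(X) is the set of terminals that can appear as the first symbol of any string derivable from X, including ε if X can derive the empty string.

We compute FIRST(S) using the standard algorithm.
FIRST(S) = {*, +}
FIRST(Y) = {+}
Therefore, FIRST(S) = {*, +}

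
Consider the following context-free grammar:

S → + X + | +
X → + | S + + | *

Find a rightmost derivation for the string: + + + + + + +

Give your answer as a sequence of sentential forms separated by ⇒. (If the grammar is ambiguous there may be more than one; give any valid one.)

S ⇒ + X + ⇒ + S + + + ⇒ + + X + + + + ⇒ + + + + + + +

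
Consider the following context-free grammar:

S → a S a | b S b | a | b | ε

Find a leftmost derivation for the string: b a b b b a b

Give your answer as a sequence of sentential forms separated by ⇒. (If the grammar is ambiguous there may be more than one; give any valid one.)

S ⇒ b S b ⇒ b a S a b ⇒ b a b S b a b ⇒ b a b b b a b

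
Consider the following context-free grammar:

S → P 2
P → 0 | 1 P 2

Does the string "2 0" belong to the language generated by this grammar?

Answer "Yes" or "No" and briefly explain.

No - no valid derivation exists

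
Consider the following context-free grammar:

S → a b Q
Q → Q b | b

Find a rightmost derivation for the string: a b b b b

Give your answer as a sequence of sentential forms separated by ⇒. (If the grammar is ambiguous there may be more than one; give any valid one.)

S ⇒ a b Q ⇒ a b Q b ⇒ a b Q b b ⇒ a b b b b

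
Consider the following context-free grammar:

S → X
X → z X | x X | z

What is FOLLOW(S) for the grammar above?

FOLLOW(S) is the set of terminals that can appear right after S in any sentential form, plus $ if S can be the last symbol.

We compute FOLLOW(S) using the standard algorithm.
FOLLOW(S) starts with {$}.
FIRST(S) = {x, z}
FIRST(X) = {x, z}
FOLLOW(S) = {$}
FOLLOW(X) = {$}
Therefore, FOLLOW(S) = {$}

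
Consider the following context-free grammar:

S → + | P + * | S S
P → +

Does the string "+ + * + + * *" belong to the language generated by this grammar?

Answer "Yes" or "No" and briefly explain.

No - no valid derivation exists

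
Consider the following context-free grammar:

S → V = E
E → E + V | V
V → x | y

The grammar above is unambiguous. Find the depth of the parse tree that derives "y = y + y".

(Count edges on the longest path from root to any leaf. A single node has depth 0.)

4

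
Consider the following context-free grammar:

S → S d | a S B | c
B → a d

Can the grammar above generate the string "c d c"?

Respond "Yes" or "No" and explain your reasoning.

No - no valid derivation exists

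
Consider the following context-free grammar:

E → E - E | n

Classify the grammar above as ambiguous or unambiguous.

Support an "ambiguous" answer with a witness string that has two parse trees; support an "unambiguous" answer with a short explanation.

Ambiguous - the string 'n - n - n - n - n' has two distinct parse trees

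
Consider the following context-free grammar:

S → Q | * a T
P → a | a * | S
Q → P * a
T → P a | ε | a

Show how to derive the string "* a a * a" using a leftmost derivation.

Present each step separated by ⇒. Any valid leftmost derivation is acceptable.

S ⇒ Q ⇒ P * a ⇒ S * a ⇒ * a T * a ⇒ * a a * a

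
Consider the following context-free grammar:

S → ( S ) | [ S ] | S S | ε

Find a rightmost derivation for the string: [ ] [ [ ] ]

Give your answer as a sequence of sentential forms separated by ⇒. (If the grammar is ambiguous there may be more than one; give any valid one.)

S ⇒ S S ⇒ S [ S ] ⇒ S [ [ S ] ] ⇒ S [ [ ] ] ⇒ [ S ] [ [ ] ] ⇒ [ ] [ [ ] ]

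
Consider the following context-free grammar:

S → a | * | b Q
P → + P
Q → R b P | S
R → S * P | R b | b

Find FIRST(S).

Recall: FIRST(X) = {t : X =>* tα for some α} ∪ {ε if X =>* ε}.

We compute FIRST(S) using the standard algorithm.
FIRST(P) = {+}
FIRST(Q) = {*, a, b}
FIRST(R) = {*, a, b}
FIRST(S) = {*, a, b}
Therefore, FIRST(S) = {*, a, b}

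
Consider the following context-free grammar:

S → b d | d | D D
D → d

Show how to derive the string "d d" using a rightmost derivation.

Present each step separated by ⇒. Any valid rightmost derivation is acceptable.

S ⇒ D D ⇒ D d ⇒ d d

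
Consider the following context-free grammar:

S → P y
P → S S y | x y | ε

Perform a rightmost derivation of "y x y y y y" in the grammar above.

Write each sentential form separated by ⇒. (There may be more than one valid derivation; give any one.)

S ⇒ P y ⇒ S S y y ⇒ S P y y y ⇒ S x y y y y ⇒ P y x y y y y ⇒ y x y y y y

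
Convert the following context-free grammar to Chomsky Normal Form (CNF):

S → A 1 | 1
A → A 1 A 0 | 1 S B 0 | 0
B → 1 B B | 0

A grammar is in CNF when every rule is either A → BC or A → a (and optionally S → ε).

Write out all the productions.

T1 → 1; S → 1; T0 → 0; A → 0; B → 0; S → A T1; A → A X0; X0 → T1 X1; X1 → A T0; A → T1 X2; X2 → S X3; X3 → B T0; B → T1 X4; X4 → B B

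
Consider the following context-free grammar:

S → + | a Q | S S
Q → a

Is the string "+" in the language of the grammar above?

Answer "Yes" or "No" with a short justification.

Yes - a valid derivation exists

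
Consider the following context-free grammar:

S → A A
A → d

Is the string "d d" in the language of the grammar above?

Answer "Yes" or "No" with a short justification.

Yes - a valid derivation exists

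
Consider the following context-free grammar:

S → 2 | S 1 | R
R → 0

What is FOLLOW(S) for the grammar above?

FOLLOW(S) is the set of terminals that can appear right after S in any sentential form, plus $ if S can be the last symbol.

We compute FOLLOW(S) using the standard algorithm.
FOLLOW(S) starts with {$}.
FIRST(R) = {0}
FIRST(S) = {0, 2}
FOLLOW(R) = {$, 1}
FOLLOW(S) = {$, 1}
Therefore, FOLLOW(S) = {$, 1}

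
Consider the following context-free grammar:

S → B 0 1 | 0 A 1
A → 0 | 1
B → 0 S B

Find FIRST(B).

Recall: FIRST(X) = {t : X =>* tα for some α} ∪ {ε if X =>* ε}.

We compute FIRST(B) using the standard algorithm.
FIRST(A) = {0, 1}
FIRST(B) = {0}
FIRST(S) = {0}
Therefore, FIRST(B) = {0}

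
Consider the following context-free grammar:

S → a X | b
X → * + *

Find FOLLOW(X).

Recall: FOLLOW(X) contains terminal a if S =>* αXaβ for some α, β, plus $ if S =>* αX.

We compute FOLLOW(X) using the standard algorithm.
FOLLOW(S) starts with {$}.
FIRST(S) = {a, b}
FIRST(X) = {*}
FOLLOW(S) = {$}
FOLLOW(X) = {$}
Therefore, FOLLOW(X) = {$}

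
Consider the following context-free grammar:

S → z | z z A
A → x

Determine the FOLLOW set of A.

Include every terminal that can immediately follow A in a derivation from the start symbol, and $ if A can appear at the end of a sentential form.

We compute FOLLOW(A) using the standard algorithm.
FOLLOW(S) starts with {$}.
FIRST(A) = {x}
FIRST(S) = {z}
FOLLOW(A) = {$}
FOLLOW(S) = {$}
Therefore, FOLLOW(A) = {$}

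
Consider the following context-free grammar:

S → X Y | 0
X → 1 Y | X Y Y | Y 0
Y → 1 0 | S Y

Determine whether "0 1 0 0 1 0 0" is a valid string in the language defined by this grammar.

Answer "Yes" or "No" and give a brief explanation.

No - no valid derivation exists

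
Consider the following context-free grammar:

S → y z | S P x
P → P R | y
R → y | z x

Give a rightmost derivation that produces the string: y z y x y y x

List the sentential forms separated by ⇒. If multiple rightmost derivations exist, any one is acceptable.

S ⇒ S P x ⇒ S P R x ⇒ S P y x ⇒ S y y x ⇒ S P x y y x ⇒ S y x y y x ⇒ y z y x y y x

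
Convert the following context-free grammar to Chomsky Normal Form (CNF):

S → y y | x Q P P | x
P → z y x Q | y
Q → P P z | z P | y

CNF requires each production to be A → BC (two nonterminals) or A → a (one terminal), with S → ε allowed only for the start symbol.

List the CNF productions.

TY → y; TX → x; S → x; TZ → z; P → y; Q → y; S → TY TY; S → TX X0; X0 → Q X1; X1 → P P; P → TZ X2; X2 → TY X3; X3 → TX Q; Q → P X4; X4 → P TZ; Q → TZ P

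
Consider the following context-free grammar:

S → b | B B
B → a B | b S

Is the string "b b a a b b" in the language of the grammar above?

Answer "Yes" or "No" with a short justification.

Yes - a valid derivation exists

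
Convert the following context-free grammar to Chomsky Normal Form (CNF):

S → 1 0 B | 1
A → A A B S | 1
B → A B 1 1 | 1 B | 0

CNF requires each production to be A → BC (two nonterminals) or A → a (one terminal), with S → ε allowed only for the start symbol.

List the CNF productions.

T1 → 1; T0 → 0; S → 1; A → 1; B → 0; S → T1 X0; X0 → T0 B; A → A X1; X1 → A X2; X2 → B S; B → A X3; X3 → B X4; X4 → T1 T1; B → T1 B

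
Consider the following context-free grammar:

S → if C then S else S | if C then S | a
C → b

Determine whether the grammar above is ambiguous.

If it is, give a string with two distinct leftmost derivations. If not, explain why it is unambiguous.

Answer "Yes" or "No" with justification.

Yes - the string 'if b then if b then a else a' has two distinct leftmost derivations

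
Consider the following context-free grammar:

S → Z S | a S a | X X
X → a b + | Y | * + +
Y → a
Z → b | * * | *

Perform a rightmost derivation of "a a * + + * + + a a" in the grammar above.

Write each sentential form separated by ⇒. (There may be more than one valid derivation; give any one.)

S ⇒ a S a ⇒ a a S a a ⇒ a a X X a a ⇒ a a X * + + a a ⇒ a a * + + * + + a a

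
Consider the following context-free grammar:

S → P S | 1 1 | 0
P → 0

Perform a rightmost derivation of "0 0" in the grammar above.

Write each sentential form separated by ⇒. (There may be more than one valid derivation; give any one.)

S ⇒ P S ⇒ P 0 ⇒ 0 0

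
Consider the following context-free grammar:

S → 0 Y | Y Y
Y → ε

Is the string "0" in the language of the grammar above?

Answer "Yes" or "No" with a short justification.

Yes - a valid derivation exists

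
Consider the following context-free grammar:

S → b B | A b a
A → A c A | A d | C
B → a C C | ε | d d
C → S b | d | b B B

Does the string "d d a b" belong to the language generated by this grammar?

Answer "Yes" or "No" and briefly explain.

No - no valid derivation exists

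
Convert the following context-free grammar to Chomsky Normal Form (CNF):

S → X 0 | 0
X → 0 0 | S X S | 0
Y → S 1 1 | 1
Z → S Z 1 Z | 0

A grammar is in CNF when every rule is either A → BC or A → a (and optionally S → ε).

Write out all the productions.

T0 → 0; S → 0; X → 0; T1 → 1; Y → 1; Z → 0; S → X T0; X → T0 T0; X → S X0; X0 → X S; Y → S X1; X1 → T1 T1; Z → S X2; X2 → Z X3; X3 → T1 Z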